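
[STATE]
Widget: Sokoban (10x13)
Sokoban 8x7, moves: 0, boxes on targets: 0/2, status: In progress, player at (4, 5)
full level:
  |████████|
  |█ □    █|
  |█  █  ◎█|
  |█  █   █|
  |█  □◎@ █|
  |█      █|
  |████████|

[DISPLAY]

████████  
█ □    █  
█  █  ◎█  
█  █   █  
█  □◎@ █  
█      █  
████████  
Moves: 0  
          
          
          
          
          


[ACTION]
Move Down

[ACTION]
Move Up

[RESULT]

████████  
█ □    █  
█  █  ◎█  
█  █   █  
█  □◎@ █  
█      █  
████████  
Moves: 2  
          
          
          
          
          


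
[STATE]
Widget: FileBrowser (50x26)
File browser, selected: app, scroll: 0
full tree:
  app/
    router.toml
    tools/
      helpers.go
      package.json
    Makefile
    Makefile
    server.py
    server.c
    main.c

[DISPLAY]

> [-] app/                                        
    router.toml                                   
    [+] tools/                                    
    Makefile                                      
    Makefile                                      
    server.py                                     
    server.c                                      
    main.c                                        
                                                  
                                                  
                                                  
                                                  
                                                  
                                                  
                                                  
                                                  
                                                  
                                                  
                                                  
                                                  
                                                  
                                                  
                                                  
                                                  
                                                  
                                                  


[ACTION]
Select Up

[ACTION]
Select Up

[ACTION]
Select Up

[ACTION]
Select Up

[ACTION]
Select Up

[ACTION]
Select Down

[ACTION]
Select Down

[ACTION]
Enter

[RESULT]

  [-] app/                                        
    router.toml                                   
  > [-] tools/                                    
      helpers.go                                  
      package.json                                
    Makefile                                      
    Makefile                                      
    server.py                                     
    server.c                                      
    main.c                                        
                                                  
                                                  
                                                  
                                                  
                                                  
                                                  
                                                  
                                                  
                                                  
                                                  
                                                  
                                                  
                                                  
                                                  
                                                  
                                                  


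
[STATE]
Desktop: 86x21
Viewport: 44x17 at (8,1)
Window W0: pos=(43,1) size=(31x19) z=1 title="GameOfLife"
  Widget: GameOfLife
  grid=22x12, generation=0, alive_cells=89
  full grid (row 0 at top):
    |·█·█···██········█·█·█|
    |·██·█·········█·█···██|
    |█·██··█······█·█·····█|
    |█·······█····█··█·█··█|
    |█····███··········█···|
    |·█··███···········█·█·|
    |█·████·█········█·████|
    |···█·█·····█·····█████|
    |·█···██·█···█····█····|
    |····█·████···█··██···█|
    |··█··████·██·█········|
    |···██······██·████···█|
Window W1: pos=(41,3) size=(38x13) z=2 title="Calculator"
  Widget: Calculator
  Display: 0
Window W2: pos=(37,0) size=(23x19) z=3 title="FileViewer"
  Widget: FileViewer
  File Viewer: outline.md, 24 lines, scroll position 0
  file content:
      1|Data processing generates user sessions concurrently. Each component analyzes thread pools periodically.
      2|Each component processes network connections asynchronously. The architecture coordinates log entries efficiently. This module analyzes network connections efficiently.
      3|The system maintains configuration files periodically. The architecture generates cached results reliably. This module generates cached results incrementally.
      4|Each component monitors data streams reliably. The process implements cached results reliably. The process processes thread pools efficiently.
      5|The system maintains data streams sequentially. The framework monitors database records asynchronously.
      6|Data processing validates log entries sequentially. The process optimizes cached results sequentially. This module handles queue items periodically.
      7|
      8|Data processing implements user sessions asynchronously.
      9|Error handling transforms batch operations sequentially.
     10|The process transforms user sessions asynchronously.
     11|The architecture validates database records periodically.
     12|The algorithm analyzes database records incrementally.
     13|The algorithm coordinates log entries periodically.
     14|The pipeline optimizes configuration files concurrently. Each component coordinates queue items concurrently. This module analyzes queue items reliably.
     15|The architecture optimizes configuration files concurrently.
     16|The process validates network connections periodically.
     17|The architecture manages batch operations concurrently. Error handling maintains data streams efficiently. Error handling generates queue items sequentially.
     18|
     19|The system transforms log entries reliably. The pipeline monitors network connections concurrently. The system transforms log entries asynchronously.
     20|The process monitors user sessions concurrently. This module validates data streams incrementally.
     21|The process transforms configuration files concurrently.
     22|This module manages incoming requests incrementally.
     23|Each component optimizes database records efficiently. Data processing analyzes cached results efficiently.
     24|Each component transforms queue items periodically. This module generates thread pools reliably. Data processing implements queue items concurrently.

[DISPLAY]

                             ┃ FileViewer   
                             ┠──────────────
                             ┃Data processin
                             ┃Each component
                             ┃The system mai
                             ┃Each component
                             ┃The system mai
                             ┃Data processin
                             ┃              
                             ┃Data processin
                             ┃Error handling
                             ┃The process tr
                             ┃The architectu
                             ┃The algorithm 
                             ┃The algorithm 
                             ┃The pipeline o
                             ┃The architectu


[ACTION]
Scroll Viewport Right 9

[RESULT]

                    ┃ FileViewer          ┃━
                    ┠─────────────────────┨ 
                    ┃Data processing gene▲┃━
                    ┃Each component proce█┃ 
                    ┃The system maintains░┃─
                    ┃Each component monit░┃ 
                    ┃The system maintains░┃ 
                    ┃Data processing vali░┃ 
                    ┃                    ░┃ 
                    ┃Data processing impl░┃ 
                    ┃Error handling trans░┃ 
                    ┃The process transfor░┃ 
                    ┃The architecture val░┃ 
                    ┃The algorithm analyz░┃ 
                    ┃The algorithm coordi░┃━
                    ┃The pipeline optimiz░┃█
                    ┃The architecture opt▼┃ 


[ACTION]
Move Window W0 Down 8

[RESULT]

                    ┃ FileViewer          ┃ 
                    ┠─────────────────────┨━
                    ┃Data processing gene▲┃━
                    ┃Each component proce█┃ 
                    ┃The system maintains░┃─
                    ┃Each component monit░┃ 
                    ┃The system maintains░┃ 
                    ┃Data processing vali░┃ 
                    ┃                    ░┃ 
                    ┃Data processing impl░┃ 
                    ┃Error handling trans░┃ 
                    ┃The process transfor░┃ 
                    ┃The architecture val░┃ 
                    ┃The algorithm analyz░┃ 
                    ┃The algorithm coordi░┃━
                    ┃The pipeline optimiz░┃·
                    ┃The architecture opt▼┃█


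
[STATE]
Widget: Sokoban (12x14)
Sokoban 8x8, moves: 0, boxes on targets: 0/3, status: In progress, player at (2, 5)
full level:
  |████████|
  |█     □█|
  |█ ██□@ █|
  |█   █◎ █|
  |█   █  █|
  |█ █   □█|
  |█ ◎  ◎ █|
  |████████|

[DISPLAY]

████████    
█     □█    
█ ██□@ █    
█   █◎ █    
█   █  █    
█ █   □█    
█ ◎  ◎ █    
████████    
Moves: 0  0/
            
            
            
            
            


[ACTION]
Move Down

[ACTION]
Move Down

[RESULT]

████████    
█     □█    
█ ██□  █    
█   █◎ █    
█   █@ █    
█ █   □█    
█ ◎  ◎ █    
████████    
Moves: 2  0/
            
            
            
            
            


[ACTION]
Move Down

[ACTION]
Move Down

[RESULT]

████████    
█     □█    
█ ██□  █    
█   █◎ █    
█   █  █    
█ █   □█    
█ ◎  + █    
████████    
Moves: 4  0/
            
            
            
            
            


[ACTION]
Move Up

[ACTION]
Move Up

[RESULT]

████████    
█     □█    
█ ██□  █    
█   █◎ █    
█   █@ █    
█ █   □█    
█ ◎  ◎ █    
████████    
Moves: 6  0/
            
            
            
            
            


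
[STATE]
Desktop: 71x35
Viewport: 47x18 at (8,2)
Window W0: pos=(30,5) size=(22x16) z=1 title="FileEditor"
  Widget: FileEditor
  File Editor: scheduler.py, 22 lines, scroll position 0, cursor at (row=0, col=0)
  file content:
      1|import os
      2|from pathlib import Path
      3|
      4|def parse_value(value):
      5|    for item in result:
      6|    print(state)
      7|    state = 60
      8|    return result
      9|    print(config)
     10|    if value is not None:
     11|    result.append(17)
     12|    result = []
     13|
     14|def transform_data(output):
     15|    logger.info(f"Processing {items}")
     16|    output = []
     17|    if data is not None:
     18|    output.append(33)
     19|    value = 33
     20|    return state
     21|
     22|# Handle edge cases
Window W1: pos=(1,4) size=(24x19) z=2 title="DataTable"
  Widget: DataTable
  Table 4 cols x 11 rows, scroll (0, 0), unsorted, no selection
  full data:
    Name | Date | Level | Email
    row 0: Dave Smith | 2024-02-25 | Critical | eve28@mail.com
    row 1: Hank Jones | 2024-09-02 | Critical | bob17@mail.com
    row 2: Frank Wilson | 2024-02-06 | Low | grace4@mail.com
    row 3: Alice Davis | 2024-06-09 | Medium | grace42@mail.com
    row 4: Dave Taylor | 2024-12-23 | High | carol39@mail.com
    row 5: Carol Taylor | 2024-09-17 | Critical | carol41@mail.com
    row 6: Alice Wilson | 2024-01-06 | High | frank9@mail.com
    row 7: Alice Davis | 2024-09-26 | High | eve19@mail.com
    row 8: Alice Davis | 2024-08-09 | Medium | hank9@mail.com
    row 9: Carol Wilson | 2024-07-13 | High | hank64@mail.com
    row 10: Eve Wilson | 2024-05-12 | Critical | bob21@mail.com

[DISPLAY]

                                               
                                               
━━━━━━━━━━━━━━━━┓                              
able            ┃     ┏━━━━━━━━━━━━━━━━━━━━┓   
────────────────┨     ┃ FileEditor         ┃   
      │Date     ┃     ┠────────────────────┨   
──────┼─────────┃     ┃█mport os          ▲┃   
mith  │2024-02-2┃     ┃from pathlib import█┃   
ones  │2024-09-0┃     ┃                   ░┃   
Wilson│2024-02-0┃     ┃def parse_value(val░┃   
Davis │2024-06-0┃     ┃    for item in res░┃   
aylor │2024-12-2┃     ┃    print(state)   ░┃   
Taylor│2024-09-1┃     ┃    state = 60     ░┃   
Wilson│2024-01-0┃     ┃    return result  ░┃   
Davis │2024-09-2┃     ┃    print(config)  ░┃   
Davis │2024-08-0┃     ┃    if value is not░┃   
Wilson│2024-07-1┃     ┃    result.append(1░┃   
lson  │2024-05-1┃     ┃    result = []    ▼┃   


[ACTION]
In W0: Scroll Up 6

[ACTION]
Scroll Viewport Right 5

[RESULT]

                                               
                                               
━━━━━━━━━━━┓                                   
           ┃     ┏━━━━━━━━━━━━━━━━━━━━┓        
───────────┨     ┃ FileEditor         ┃        
 │Date     ┃     ┠────────────────────┨        
─┼─────────┃     ┃█mport os          ▲┃        
 │2024-02-2┃     ┃from pathlib import█┃        
 │2024-09-0┃     ┃                   ░┃        
n│2024-02-0┃     ┃def parse_value(val░┃        
 │2024-06-0┃     ┃    for item in res░┃        
 │2024-12-2┃     ┃    print(state)   ░┃        
r│2024-09-1┃     ┃    state = 60     ░┃        
n│2024-01-0┃     ┃    return result  ░┃        
 │2024-09-2┃     ┃    print(config)  ░┃        
 │2024-08-0┃     ┃    if value is not░┃        
n│2024-07-1┃     ┃    result.append(1░┃        
 │2024-05-1┃     ┃    result = []    ▼┃        


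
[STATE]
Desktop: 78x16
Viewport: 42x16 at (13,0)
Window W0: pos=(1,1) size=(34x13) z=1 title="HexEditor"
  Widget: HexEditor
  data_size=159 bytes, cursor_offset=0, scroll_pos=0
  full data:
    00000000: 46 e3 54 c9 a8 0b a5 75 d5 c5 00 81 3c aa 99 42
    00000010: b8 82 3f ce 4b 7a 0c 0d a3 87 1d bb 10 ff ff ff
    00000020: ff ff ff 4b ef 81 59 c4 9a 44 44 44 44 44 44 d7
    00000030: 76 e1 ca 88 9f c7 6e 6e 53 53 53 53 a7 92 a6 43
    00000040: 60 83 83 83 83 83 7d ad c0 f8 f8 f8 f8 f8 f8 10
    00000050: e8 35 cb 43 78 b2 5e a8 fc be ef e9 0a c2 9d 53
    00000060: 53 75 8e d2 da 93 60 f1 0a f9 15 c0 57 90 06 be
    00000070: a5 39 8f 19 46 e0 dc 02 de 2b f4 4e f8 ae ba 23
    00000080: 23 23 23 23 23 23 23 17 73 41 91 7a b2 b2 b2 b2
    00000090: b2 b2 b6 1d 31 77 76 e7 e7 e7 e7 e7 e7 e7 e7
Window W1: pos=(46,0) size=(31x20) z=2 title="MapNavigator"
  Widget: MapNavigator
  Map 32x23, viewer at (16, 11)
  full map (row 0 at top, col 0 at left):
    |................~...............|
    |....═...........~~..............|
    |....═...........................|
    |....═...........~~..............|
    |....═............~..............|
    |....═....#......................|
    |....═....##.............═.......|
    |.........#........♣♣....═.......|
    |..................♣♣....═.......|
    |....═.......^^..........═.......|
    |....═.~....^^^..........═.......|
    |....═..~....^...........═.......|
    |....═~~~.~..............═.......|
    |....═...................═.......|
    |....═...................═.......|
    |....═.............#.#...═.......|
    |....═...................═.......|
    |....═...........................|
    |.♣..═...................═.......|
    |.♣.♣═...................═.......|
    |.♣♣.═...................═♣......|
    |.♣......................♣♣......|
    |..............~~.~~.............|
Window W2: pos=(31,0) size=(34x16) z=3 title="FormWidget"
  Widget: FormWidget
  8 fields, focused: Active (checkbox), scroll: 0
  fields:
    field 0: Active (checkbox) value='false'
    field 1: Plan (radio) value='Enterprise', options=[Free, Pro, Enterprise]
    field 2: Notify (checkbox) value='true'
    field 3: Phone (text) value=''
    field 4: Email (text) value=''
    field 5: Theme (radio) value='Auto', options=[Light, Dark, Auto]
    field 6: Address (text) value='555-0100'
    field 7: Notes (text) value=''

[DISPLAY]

                  ┏━━━━━━━━━━━━━━━━━━━━━━━
━━━━━━━━━━━━━━━━━━┃ FormWidget            
                  ┠───────────────────────
──────────────────┃> Active:     [ ]      
6 e3 54 c9 a8 0b a┃  Plan:       ( ) Free 
8 82 3f ce 4b 7a 0┃  Notify:     [x]      
f ff ff 4b ef 81 5┃  Phone:      [        
6 e1 ca 88 9f c7 6┃  Email:      [        
0 83 83 83 83 83 7┃  Theme:      ( ) Light
8 35 cb 43 78 b2 5┃  Address:    [555-0100
3 75 8e d2 da 93 6┃  Notes:      [        
5 39 8f 19 46 e0 d┃                       
3 23 23 23 23 23 2┃                       
━━━━━━━━━━━━━━━━━━┃                       
                  ┃                       
                  ┗━━━━━━━━━━━━━━━━━━━━━━━


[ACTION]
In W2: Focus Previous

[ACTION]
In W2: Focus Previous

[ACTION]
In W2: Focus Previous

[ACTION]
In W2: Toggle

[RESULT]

                  ┏━━━━━━━━━━━━━━━━━━━━━━━
━━━━━━━━━━━━━━━━━━┃ FormWidget            
                  ┠───────────────────────
──────────────────┃  Active:     [ ]      
6 e3 54 c9 a8 0b a┃  Plan:       ( ) Free 
8 82 3f ce 4b 7a 0┃  Notify:     [x]      
f ff ff 4b ef 81 5┃  Phone:      [        
6 e1 ca 88 9f c7 6┃  Email:      [        
0 83 83 83 83 83 7┃> Theme:      ( ) Light
8 35 cb 43 78 b2 5┃  Address:    [555-0100
3 75 8e d2 da 93 6┃  Notes:      [        
5 39 8f 19 46 e0 d┃                       
3 23 23 23 23 23 2┃                       
━━━━━━━━━━━━━━━━━━┃                       
                  ┃                       
                  ┗━━━━━━━━━━━━━━━━━━━━━━━


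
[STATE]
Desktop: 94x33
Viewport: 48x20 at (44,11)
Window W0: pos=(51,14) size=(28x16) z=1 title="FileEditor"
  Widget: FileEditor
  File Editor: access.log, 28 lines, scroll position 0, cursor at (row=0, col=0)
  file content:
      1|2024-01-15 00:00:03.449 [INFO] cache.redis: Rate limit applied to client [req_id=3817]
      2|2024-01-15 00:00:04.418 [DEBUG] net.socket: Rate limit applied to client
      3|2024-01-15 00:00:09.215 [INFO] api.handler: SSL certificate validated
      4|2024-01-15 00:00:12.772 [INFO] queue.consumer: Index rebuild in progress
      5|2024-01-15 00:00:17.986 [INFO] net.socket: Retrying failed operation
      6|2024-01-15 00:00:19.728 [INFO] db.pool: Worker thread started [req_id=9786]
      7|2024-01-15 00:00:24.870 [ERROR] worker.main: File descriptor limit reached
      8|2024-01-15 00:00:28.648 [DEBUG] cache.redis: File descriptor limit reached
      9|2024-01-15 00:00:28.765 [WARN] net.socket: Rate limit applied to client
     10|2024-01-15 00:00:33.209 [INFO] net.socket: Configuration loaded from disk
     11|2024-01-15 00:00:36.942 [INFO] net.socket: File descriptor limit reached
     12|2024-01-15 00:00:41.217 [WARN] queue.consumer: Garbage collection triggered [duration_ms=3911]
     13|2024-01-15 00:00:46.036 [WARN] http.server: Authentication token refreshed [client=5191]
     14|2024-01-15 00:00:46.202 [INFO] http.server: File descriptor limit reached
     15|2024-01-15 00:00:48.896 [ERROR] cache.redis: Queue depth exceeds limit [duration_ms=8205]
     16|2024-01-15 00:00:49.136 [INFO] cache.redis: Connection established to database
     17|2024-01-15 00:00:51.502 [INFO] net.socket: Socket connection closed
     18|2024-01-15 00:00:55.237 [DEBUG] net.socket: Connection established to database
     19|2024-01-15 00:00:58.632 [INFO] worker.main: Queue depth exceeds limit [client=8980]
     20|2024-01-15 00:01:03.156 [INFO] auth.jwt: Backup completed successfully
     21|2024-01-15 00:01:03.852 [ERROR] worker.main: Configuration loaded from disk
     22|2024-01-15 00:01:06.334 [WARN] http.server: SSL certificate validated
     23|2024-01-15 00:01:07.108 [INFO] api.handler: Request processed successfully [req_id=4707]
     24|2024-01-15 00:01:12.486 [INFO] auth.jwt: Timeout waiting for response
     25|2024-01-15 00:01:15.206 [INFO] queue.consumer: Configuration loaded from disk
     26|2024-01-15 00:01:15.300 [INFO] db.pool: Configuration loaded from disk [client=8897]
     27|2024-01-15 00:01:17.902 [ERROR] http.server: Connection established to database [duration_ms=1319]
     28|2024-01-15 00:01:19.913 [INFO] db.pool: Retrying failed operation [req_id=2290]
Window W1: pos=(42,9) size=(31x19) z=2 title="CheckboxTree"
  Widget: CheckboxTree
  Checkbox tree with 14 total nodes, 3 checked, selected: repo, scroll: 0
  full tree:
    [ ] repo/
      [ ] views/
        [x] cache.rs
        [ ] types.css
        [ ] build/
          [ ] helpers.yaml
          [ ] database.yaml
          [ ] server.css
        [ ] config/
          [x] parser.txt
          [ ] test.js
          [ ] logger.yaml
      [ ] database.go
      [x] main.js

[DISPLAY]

────────────────────────────┨                   
[-] repo/                   ┃                   
  [-] views/                ┃                   
    [x] cache.rs            ┃━━━━━┓             
    [ ] types.css           ┃     ┃             
    [ ] build/              ┃─────┨             
      [ ] helpers.yaml      ┃49 [▲┃             
      [ ] database.yaml     ┃18 [█┃             
      [ ] server.css        ┃15 [░┃             
    [-] config/             ┃72 [░┃             
      [x] parser.txt        ┃86 [░┃             
      [ ] test.js           ┃28 [░┃             
      [ ] logger.yaml       ┃70 [░┃             
  [ ] database.go           ┃48 [░┃             
  [x] main.js               ┃65 [░┃             
                            ┃09 [░┃             
━━━━━━━━━━━━━━━━━━━━━━━━━━━━┛42 [░┃             
       ┃2024-01-15 00:00:41.217 [▼┃             
       ┗━━━━━━━━━━━━━━━━━━━━━━━━━━┛             
                                                


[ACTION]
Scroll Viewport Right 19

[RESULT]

──────────────────────────┨                     
] repo/                   ┃                     
[-] views/                ┃                     
  [x] cache.rs            ┃━━━━━┓               
  [ ] types.css           ┃     ┃               
  [ ] build/              ┃─────┨               
    [ ] helpers.yaml      ┃49 [▲┃               
    [ ] database.yaml     ┃18 [█┃               
    [ ] server.css        ┃15 [░┃               
  [-] config/             ┃72 [░┃               
    [x] parser.txt        ┃86 [░┃               
    [ ] test.js           ┃28 [░┃               
    [ ] logger.yaml       ┃70 [░┃               
[ ] database.go           ┃48 [░┃               
[x] main.js               ┃65 [░┃               
                          ┃09 [░┃               
━━━━━━━━━━━━━━━━━━━━━━━━━━┛42 [░┃               
     ┃2024-01-15 00:00:41.217 [▼┃               
     ┗━━━━━━━━━━━━━━━━━━━━━━━━━━┛               
                                                


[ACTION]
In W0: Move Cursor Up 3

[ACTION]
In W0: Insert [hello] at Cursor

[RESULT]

──────────────────────────┨                     
] repo/                   ┃                     
[-] views/                ┃                     
  [x] cache.rs            ┃━━━━━┓               
  [ ] types.css           ┃     ┃               
  [ ] build/              ┃─────┨               
    [ ] helpers.yaml      ┃:03.▲┃               
    [ ] database.yaml     ┃18 [█┃               
    [ ] server.css        ┃15 [░┃               
  [-] config/             ┃72 [░┃               
    [x] parser.txt        ┃86 [░┃               
    [ ] test.js           ┃28 [░┃               
    [ ] logger.yaml       ┃70 [░┃               
[ ] database.go           ┃48 [░┃               
[x] main.js               ┃65 [░┃               
                          ┃09 [░┃               
━━━━━━━━━━━━━━━━━━━━━━━━━━┛42 [░┃               
     ┃2024-01-15 00:00:41.217 [▼┃               
     ┗━━━━━━━━━━━━━━━━━━━━━━━━━━┛               
                                                


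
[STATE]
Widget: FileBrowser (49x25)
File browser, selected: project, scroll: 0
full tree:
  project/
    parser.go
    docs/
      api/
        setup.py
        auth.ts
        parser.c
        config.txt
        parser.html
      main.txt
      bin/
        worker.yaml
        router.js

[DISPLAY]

> [-] project/                                   
    parser.go                                    
    [+] docs/                                    
                                                 
                                                 
                                                 
                                                 
                                                 
                                                 
                                                 
                                                 
                                                 
                                                 
                                                 
                                                 
                                                 
                                                 
                                                 
                                                 
                                                 
                                                 
                                                 
                                                 
                                                 
                                                 


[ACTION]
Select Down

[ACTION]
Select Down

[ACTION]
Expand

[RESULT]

  [-] project/                                   
    parser.go                                    
  > [-] docs/                                    
      [+] api/                                   
      main.txt                                   
      [+] bin/                                   
                                                 
                                                 
                                                 
                                                 
                                                 
                                                 
                                                 
                                                 
                                                 
                                                 
                                                 
                                                 
                                                 
                                                 
                                                 
                                                 
                                                 
                                                 
                                                 


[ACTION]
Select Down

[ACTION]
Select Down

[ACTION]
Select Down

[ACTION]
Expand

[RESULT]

  [-] project/                                   
    parser.go                                    
    [-] docs/                                    
      [+] api/                                   
      main.txt                                   
    > [-] bin/                                   
        worker.yaml                              
        router.js                                
                                                 
                                                 
                                                 
                                                 
                                                 
                                                 
                                                 
                                                 
                                                 
                                                 
                                                 
                                                 
                                                 
                                                 
                                                 
                                                 
                                                 


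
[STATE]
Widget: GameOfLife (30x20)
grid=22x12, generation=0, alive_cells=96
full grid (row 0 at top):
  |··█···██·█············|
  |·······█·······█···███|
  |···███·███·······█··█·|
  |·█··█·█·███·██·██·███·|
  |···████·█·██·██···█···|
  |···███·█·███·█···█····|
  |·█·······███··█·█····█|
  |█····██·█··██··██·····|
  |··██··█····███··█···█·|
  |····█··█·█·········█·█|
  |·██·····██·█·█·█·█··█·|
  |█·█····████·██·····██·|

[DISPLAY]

Gen: 0                        
··█···██·█············        
·······█·······█···███        
···███·███·······█··█·        
·█··█·█·███·██·██·███·        
···████·█·██·██···█···        
···███·█·███·█···█····        
·█·······███··█·█····█        
█····██·█··██··██·····        
··██··█····███··█···█·        
····█··█·█·········█·█        
·██·····██·█·█·█·█··█·        
█·█····████·██·····██·        
                              
                              
                              
                              
                              
                              
                              


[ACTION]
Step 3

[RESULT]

Gen: 3                        
····███··█·········█·█        
···█·····█····█·······        
··█·█···█····██··█···█        
··█·················█·        
·█··········███··█····        
···█·········██··██···        
·█··········██········        
·█···█····████········        
·█·········█········█·        
██··█··████·█····███·█        
██·██··██··█·····██··█        
·█·█···············██·        
                              
                              
                              
                              
                              
                              
                              


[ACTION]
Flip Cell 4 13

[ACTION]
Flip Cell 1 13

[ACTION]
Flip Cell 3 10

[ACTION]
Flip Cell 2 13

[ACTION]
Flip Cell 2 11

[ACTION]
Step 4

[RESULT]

Gen: 7                        
···██····█············        
··█··█····██··········        
··█·█····██···█·······        
··█·█·····█····█······        
·█·█·······█··█··██···        
···██········█·····█··        
·█··█·················        
··██·······███····██··        
··█··········█········        
·······███·█·█····█·█·        
····█···███······█···█        
····█····██·······███·        
                              
                              
                              
                              
                              
                              
                              


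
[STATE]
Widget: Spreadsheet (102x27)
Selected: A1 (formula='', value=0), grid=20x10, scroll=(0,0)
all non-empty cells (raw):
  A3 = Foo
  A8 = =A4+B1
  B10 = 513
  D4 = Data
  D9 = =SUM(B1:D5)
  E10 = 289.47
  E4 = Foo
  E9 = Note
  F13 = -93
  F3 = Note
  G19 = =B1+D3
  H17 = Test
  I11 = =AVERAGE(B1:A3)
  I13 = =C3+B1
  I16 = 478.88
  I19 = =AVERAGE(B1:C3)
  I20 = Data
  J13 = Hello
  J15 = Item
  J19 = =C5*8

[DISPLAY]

A1:                                                                                                   
       A       B       C       D       E       F       G       H       I       J                      
------------------------------------------------------------------------------------------------------
  1      [0]       0       0       0       0       0       0       0       0       0                  
  2        0       0       0       0       0       0       0       0       0       0                  
  3 Foo            0       0       0       0Note           0       0       0       0                  
  4        0       0       0Data    Foo            0       0       0       0       0                  
  5        0       0       0       0       0       0       0       0       0       0                  
  6        0       0       0       0       0       0       0       0       0       0                  
  7        0       0       0       0       0       0       0       0       0       0                  
  8        0       0       0       0       0       0       0       0       0       0                  
  9        0       0       0       0Note           0       0       0       0       0                  
 10        0     513       0       0  289.47       0       0       0       0       0                  
 11        0       0       0       0       0       0       0       0       0       0                  
 12        0       0       0       0       0       0       0       0       0       0                  
 13        0       0       0       0       0     -93       0       0       0Hello                     
 14        0       0       0       0       0       0       0       0       0       0                  
 15        0       0       0       0       0       0       0       0       0Item                      
 16        0       0       0       0       0       0       0       0  478.88       0                  
 17        0       0       0       0       0       0       0Test           0       0                  
 18        0       0       0       0       0       0       0       0       0       0                  
 19        0       0       0       0       0       0       0       0       0       0                  
 20        0       0       0       0       0       0       0       0Data           0                  
                                                                                                      
                                                                                                      
                                                                                                      
                                                                                                      


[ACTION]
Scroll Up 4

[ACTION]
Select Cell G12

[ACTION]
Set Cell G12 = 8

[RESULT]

G12: 8                                                                                                
       A       B       C       D       E       F       G       H       I       J                      
------------------------------------------------------------------------------------------------------
  1        0       0       0       0       0       0       0       0       0       0                  
  2        0       0       0       0       0       0       0       0       0       0                  
  3 Foo            0       0       0       0Note           0       0       0       0                  
  4        0       0       0Data    Foo            0       0       0       0       0                  
  5        0       0       0       0       0       0       0       0       0       0                  
  6        0       0       0       0       0       0       0       0       0       0                  
  7        0       0       0       0       0       0       0       0       0       0                  
  8        0       0       0       0       0       0       0       0       0       0                  
  9        0       0       0       0Note           0       0       0       0       0                  
 10        0     513       0       0  289.47       0       0       0       0       0                  
 11        0       0       0       0       0       0       0       0       0       0                  
 12        0       0       0       0       0       0     [8]       0       0       0                  
 13        0       0       0       0       0     -93       0       0       0Hello                     
 14        0       0       0       0       0       0       0       0       0       0                  
 15        0       0       0       0       0       0       0       0       0Item                      
 16        0       0       0       0       0       0       0       0  478.88       0                  
 17        0       0       0       0       0       0       0Test           0       0                  
 18        0       0       0       0       0       0       0       0       0       0                  
 19        0       0       0       0       0       0       0       0       0       0                  
 20        0       0       0       0       0       0       0       0Data           0                  
                                                                                                      
                                                                                                      
                                                                                                      
                                                                                                      
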